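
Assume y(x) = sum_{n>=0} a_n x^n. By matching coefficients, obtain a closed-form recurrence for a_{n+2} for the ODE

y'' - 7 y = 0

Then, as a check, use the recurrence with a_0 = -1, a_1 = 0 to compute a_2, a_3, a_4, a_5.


Substitute y = sum_n a_n x^n into y'' + (const) y = 0.
y''(x) = sum_{n>=0} (n+2)(n+1) a_{n+2} x^n.
The ODE becomes sum_n [(n+2)(n+1) a_{n+2} - 7 a_n] x^n = 0.
Setting each coefficient to zero gives the recurrence:
  (n+2)(n+1) a_{n+2} - 7 a_n = 0,
  a_{n+2} = 7 / ((n+1)(n+2)) a_n.

Check with a_0 = -1, a_1 = 0 (apply the recurrence for n = 0, 1, 2, 3): a_0 = -1, a_1 = 0, a_2 = -7/2, a_3 = 0, a_4 = -49/24, a_5 = 0.

a_{n+2} = 7/((n+1)(n+2)) * a_n; check: a_0 = -1, a_1 = 0, a_2 = -7/2, a_3 = 0, a_4 = -49/24, a_5 = 0


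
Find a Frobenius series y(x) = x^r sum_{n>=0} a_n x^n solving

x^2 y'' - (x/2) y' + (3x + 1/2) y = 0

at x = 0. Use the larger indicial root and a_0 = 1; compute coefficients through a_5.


Write in Frobenius form y'' + (p(x)/x) y' + (q(x)/x^2) y = 0:
  p(x) = -1/2,  q(x) = 3x + 1/2.
Indicial equation: r(r-1) + (-1/2) r + (1/2) = 0 -> roots r_1 = 1, r_2 = 1/2.
Take r = r_1 = 1. Let y(x) = x^r sum_{n>=0} a_n x^n with a_0 = 1.
Substitute y = x^r sum a_n x^n and match x^{r+n}. The recurrence is
  D(n) a_n + 3 a_{n-1} = 0,  where D(n) = (r+n)(r+n-1) + (-1/2)(r+n) + (1/2).
  a_n = -3 / D(n) * a_{n-1}.
Since the indicial polynomial factors as (r - r_1)(r - r_2), D(n) = (r_1 + n - r_1)(r_1 + n - r_2) = n(n + 1/2).
Evaluating step by step (a_0 = 1):
  n = 1: D(1) = 1(1 + 1/2) = 3/2; numerator = -3(1) = -3; a_1 = (-3)/(3/2) = -2
  n = 2: D(2) = 2(2 + 1/2) = 5; numerator = -3(-2) = 6; a_2 = (6)/(5) = 6/5
  n = 3: D(3) = 3(3 + 1/2) = 21/2; numerator = -3(6/5) = -18/5; a_3 = (-18/5)/(21/2) = -12/35
  n = 4: D(4) = 4(4 + 1/2) = 18; numerator = -3(-12/35) = 36/35; a_4 = (36/35)/(18) = 2/35
  n = 5: D(5) = 5(5 + 1/2) = 55/2; numerator = -3(2/35) = -6/35; a_5 = (-6/35)/(55/2) = -12/1925

r = 1; a_0 = 1; a_1 = -2; a_2 = 6/5; a_3 = -12/35; a_4 = 2/35; a_5 = -12/1925


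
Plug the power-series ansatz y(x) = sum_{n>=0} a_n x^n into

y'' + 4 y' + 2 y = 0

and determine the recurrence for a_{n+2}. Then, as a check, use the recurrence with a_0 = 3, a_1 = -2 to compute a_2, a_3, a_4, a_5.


Substitute y = sum_n a_n x^n.
y''(x) has coefficient (n+2)(n+1) a_{n+2} at x^n;
4 y'(x) has coefficient 4 (n+1) a_{n+1} at x^n;
2 y(x) has coefficient 2 a_n at x^n.
Matching x^n: (n+2)(n+1) a_{n+2} + 4 (n+1) a_{n+1} + 2 a_n = 0.
Thus a_{n+2} = [-4 (n+1) a_{n+1} - 2 a_n] / ((n+1)(n+2)).

Check with a_0 = 3, a_1 = -2 (apply the recurrence for n = 0, 1, 2, 3): a_0 = 3, a_1 = -2, a_2 = 1, a_3 = -2/3, a_4 = 1/2, a_5 = -1/3.

a_(n+2) = [-4 (n+1) a_(n+1) - 2 a_n] / ((n+1)(n+2)); check: a_0 = 3, a_1 = -2, a_2 = 1, a_3 = -2/3, a_4 = 1/2, a_5 = -1/3


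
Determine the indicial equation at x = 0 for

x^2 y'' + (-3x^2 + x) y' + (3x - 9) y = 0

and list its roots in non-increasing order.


Divide by x^2 to reach normal form y'' + P_1(x) y' + P_2(x) y = 0 with P_1(x) = -3 + 1/x and P_2(x) = 3/x - 9/x^2.
x = 0 is a singular point because the y'-coefficient -3 + 1/x has a pole at x = 0 and the y-coefficient 3/x - 9/x^2 has a pole at x = 0.
It is a regular singular point because x P_1(x) = p(x) = 1 - 3x and x^2 P_2(x) = q(x) = 3x - 9 are polynomials, hence analytic at x = 0.
p(0) = 1,  q(0) = -9.
Indicial equation: r(r-1) + p(0) r + q(0) = 0, i.e. r^2 + (p(0) - 1) r + q(0) = 0, i.e. r^2 - 9 = 0.
Discriminant: (0)^2 - 4(-9) = 36, so r = (0 ± 6)/2.
Solving: r_1 = 3, r_2 = -3.

indicial: r^2 - 9 = 0; roots r_1 = 3, r_2 = -3


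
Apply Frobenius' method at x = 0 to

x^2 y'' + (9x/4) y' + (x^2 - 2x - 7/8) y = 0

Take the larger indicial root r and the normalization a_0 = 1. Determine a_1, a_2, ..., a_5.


Write in Frobenius form y'' + (p(x)/x) y' + (q(x)/x^2) y = 0:
  p(x) = 9/4,  q(x) = x^2 - 2x - 7/8.
Indicial equation: r(r-1) + (9/4) r + (-7/8) = 0 -> roots r_1 = 1/2, r_2 = -7/4.
Take r = r_1 = 1/2. Let y(x) = x^r sum_{n>=0} a_n x^n with a_0 = 1.
Substitute y = x^r sum a_n x^n and match x^{r+n}. The recurrence is
  D(n) a_n - 2 a_{n-1} + 1 a_{n-2} = 0,  where D(n) = (r+n)(r+n-1) + (9/4)(r+n) + (-7/8).
  a_n = [2 a_{n-1} - 1 a_{n-2}] / D(n).
Since the indicial polynomial factors as (r - r_1)(r - r_2), D(n) = (r_1 + n - r_1)(r_1 + n - r_2) = n(n + 9/4).
Evaluating step by step (a_0 = 1):
  n = 1: D(1) = 1(1 + 9/4) = 13/4; numerator = 2(1) = 2; a_1 = (2)/(13/4) = 8/13
  n = 2: D(2) = 2(2 + 9/4) = 17/2; numerator = 2(8/13) - 1(1) = 3/13; a_2 = (3/13)/(17/2) = 6/221
  n = 3: D(3) = 3(3 + 9/4) = 63/4; numerator = 2(6/221) - 1(8/13) = -124/221; a_3 = (-124/221)/(63/4) = -496/13923
  n = 4: D(4) = 4(4 + 9/4) = 25; numerator = 2(-496/13923) - 1(6/221) = -1370/13923; a_4 = (-1370/13923)/(25) = -274/69615
  n = 5: D(5) = 5(5 + 9/4) = 145/4; numerator = 2(-274/69615) - 1(-496/13923) = 92/3315; a_5 = (92/3315)/(145/4) = 368/480675

r = 1/2; a_0 = 1; a_1 = 8/13; a_2 = 6/221; a_3 = -496/13923; a_4 = -274/69615; a_5 = 368/480675


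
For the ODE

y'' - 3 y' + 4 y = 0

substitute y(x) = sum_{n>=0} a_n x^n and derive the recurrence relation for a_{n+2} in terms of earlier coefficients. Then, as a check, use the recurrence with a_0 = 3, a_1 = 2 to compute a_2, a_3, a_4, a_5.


Substitute y = sum_n a_n x^n.
y''(x) has coefficient (n+2)(n+1) a_{n+2} at x^n;
-3 y'(x) has coefficient -3 (n+1) a_{n+1} at x^n;
4 y(x) has coefficient 4 a_n at x^n.
Matching x^n: (n+2)(n+1) a_{n+2} - 3 (n+1) a_{n+1} + 4 a_n = 0.
Thus a_{n+2} = [3 (n+1) a_{n+1} - 4 a_n] / ((n+1)(n+2)).

Check with a_0 = 3, a_1 = 2 (apply the recurrence for n = 0, 1, 2, 3): a_0 = 3, a_1 = 2, a_2 = -3, a_3 = -13/3, a_4 = -9/4, a_5 = -29/60.

a_(n+2) = [3 (n+1) a_(n+1) - 4 a_n] / ((n+1)(n+2)); check: a_0 = 3, a_1 = 2, a_2 = -3, a_3 = -13/3, a_4 = -9/4, a_5 = -29/60


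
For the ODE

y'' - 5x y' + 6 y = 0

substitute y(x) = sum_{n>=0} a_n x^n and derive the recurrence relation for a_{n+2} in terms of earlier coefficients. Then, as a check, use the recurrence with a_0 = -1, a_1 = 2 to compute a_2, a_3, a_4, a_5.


Substitute y = sum_n a_n x^n.
y''(x) has coefficient (n+2)(n+1) a_{n+2} at x^n;
-5 x y'(x) has coefficient -5 n a_n at x^n (shift);
6 y(x) has coefficient 6 a_n at x^n.
Matching x^n: (n+2)(n+1) a_{n+2} + (-5n + 6) a_n = 0.
Thus a_{n+2} = (5n - 6) / ((n+1)(n+2)) * a_n.

Check with a_0 = -1, a_1 = 2 (apply the recurrence for n = 0, 1, 2, 3): a_0 = -1, a_1 = 2, a_2 = 3, a_3 = -1/3, a_4 = 1, a_5 = -3/20.

a_(n+2) = (5n - 6) / ((n+1)(n+2)) * a_n; check: a_0 = -1, a_1 = 2, a_2 = 3, a_3 = -1/3, a_4 = 1, a_5 = -3/20


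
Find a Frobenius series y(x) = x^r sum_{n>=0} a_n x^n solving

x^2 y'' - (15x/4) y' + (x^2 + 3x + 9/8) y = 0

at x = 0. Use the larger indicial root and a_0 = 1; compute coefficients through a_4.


Write in Frobenius form y'' + (p(x)/x) y' + (q(x)/x^2) y = 0:
  p(x) = -15/4,  q(x) = x^2 + 3x + 9/8.
Indicial equation: r(r-1) + (-15/4) r + (9/8) = 0 -> roots r_1 = 9/2, r_2 = 1/4.
Take r = r_1 = 9/2. Let y(x) = x^r sum_{n>=0} a_n x^n with a_0 = 1.
Substitute y = x^r sum a_n x^n and match x^{r+n}. The recurrence is
  D(n) a_n + 3 a_{n-1} + 1 a_{n-2} = 0,  where D(n) = (r+n)(r+n-1) + (-15/4)(r+n) + (9/8).
  a_n = [-3 a_{n-1} - 1 a_{n-2}] / D(n).
Since the indicial polynomial factors as (r - r_1)(r - r_2), D(n) = (r_1 + n - r_1)(r_1 + n - r_2) = n(n + 17/4).
Evaluating step by step (a_0 = 1):
  n = 1: D(1) = 1(1 + 17/4) = 21/4; numerator = -3(1) = -3; a_1 = (-3)/(21/4) = -4/7
  n = 2: D(2) = 2(2 + 17/4) = 25/2; numerator = -3(-4/7) - 1(1) = 5/7; a_2 = (5/7)/(25/2) = 2/35
  n = 3: D(3) = 3(3 + 17/4) = 87/4; numerator = -3(2/35) - 1(-4/7) = 2/5; a_3 = (2/5)/(87/4) = 8/435
  n = 4: D(4) = 4(4 + 17/4) = 33; numerator = -3(8/435) - 1(2/35) = -114/1015; a_4 = (-114/1015)/(33) = -38/11165

r = 9/2; a_0 = 1; a_1 = -4/7; a_2 = 2/35; a_3 = 8/435; a_4 = -38/11165


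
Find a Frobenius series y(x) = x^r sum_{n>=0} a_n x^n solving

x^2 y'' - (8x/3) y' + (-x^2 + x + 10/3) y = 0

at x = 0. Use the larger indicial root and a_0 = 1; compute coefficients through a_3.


Write in Frobenius form y'' + (p(x)/x) y' + (q(x)/x^2) y = 0:
  p(x) = -8/3,  q(x) = -x^2 + x + 10/3.
Indicial equation: r(r-1) + (-8/3) r + (10/3) = 0 -> roots r_1 = 2, r_2 = 5/3.
Take r = r_1 = 2. Let y(x) = x^r sum_{n>=0} a_n x^n with a_0 = 1.
Substitute y = x^r sum a_n x^n and match x^{r+n}. The recurrence is
  D(n) a_n + 1 a_{n-1} - 1 a_{n-2} = 0,  where D(n) = (r+n)(r+n-1) + (-8/3)(r+n) + (10/3).
  a_n = [-1 a_{n-1} + 1 a_{n-2}] / D(n).
Since the indicial polynomial factors as (r - r_1)(r - r_2), D(n) = (r_1 + n - r_1)(r_1 + n - r_2) = n(n + 1/3).
Evaluating step by step (a_0 = 1):
  n = 1: D(1) = 1(1 + 1/3) = 4/3; numerator = -1(1) = -1; a_1 = (-1)/(4/3) = -3/4
  n = 2: D(2) = 2(2 + 1/3) = 14/3; numerator = -1(-3/4) + 1(1) = 7/4; a_2 = (7/4)/(14/3) = 3/8
  n = 3: D(3) = 3(3 + 1/3) = 10; numerator = -1(3/8) + 1(-3/4) = -9/8; a_3 = (-9/8)/(10) = -9/80

r = 2; a_0 = 1; a_1 = -3/4; a_2 = 3/8; a_3 = -9/80


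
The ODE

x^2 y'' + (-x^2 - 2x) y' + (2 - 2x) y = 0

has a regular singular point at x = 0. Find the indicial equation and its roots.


Divide by x^2 to reach normal form y'' + P_1(x) y' + P_2(x) y = 0 with P_1(x) = -1 - 2/x and P_2(x) = -2/x + 2/x^2.
x = 0 is a singular point because the y'-coefficient -1 - 2/x has a pole at x = 0 and the y-coefficient -2/x + 2/x^2 has a pole at x = 0.
It is a regular singular point because x P_1(x) = p(x) = -x - 2 and x^2 P_2(x) = q(x) = 2 - 2x are polynomials, hence analytic at x = 0.
p(0) = -2,  q(0) = 2.
Indicial equation: r(r-1) + p(0) r + q(0) = 0, i.e. r^2 + (p(0) - 1) r + q(0) = 0, i.e. r^2 - 3 r + 2 = 0.
Discriminant: (-3)^2 - 4(2) = 1, so r = (3 ± 1)/2.
Solving: r_1 = 2, r_2 = 1.

indicial: r^2 - 3 r + 2 = 0; roots r_1 = 2, r_2 = 1


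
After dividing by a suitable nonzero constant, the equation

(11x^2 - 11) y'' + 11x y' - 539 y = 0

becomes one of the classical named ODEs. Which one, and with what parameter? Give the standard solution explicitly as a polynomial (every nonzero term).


All three coefficients share the factor -11; dividing through by -11 gives  (1 - x^2) y'' - x y' + 49 y = 0.
This matches the Chebyshev equation (1 - x^2) y'' - x y' + n^2 y = 0 (note the -x y' term, not -2x y') with n^2 = 49, so n = 7; the polynomial solution is T_7(x).
With y = sum_k a_k x^k, matching x^k gives (k+2)(k+1) a_{k+2} = (k^2 - n^2) a_k = (k - 7)(k + 7) a_k. The right side vanishes at k = 7, so the series with the parity of 7 terminates at degree 7.
Standard normalization: leading coefficient of T_n is 2^(n-1), so a_7 = 2^6 = 64. Work downward with a_k = (k+1)(k+2) a_{k+2} / ((k - 7)(k + 7)):
  a_5 = (6)(7)(64) / ((5 - 7)(5 + 7)) = 2688/(-24) = -112
  a_3 = (4)(5)(-112) / ((3 - 7)(3 + 7)) = -2240/(-40) = 56
  a_1 = (2)(3)(56) / ((1 - 7)(1 + 7)) = 336/(-48) = -7
Hence T_7(x) = 64 x^7 - 112 x^5 + 56 x^3 - 7 x.

T_7(x); series = 64 x^7 - 112 x^5 + 56 x^3 - 7 x


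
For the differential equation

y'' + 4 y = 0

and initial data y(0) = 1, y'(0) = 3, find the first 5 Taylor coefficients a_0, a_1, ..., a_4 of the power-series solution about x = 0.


Ansatz: y(x) = sum_{n>=0} a_n x^n, so y'(x) = sum_{n>=1} n a_n x^(n-1) and y''(x) = sum_{n>=2} n(n-1) a_n x^(n-2).
Substitute into P(x) y'' + Q(x) y' + R(x) y = 0 with P(x) = 1, Q(x) = 0, R(x) = 4, and match powers of x.
Initial conditions: a_0 = 1, a_1 = 3.
Setting the coefficient of each power of x to zero and solving order by order (substituting the coefficients already found):
  x^0: 2 a_2 + 4 a_0 = 0  ->  2 a_2 = -4 a_0 = -4  ->  a_2 = -2
  x^1: 6 a_3 + 4 a_1 = 0  ->  6 a_3 = -4 a_1 = -12  ->  a_3 = -2
  x^2: 12 a_4 + 4 a_2 = 0  ->  12 a_4 = -4 a_2 = 8  ->  a_4 = 2/3
Truncated series: y(x) = 1 + 3 x - 2 x^2 - 2 x^3 + (2/3) x^4 + O(x^5).

a_0 = 1; a_1 = 3; a_2 = -2; a_3 = -2; a_4 = 2/3


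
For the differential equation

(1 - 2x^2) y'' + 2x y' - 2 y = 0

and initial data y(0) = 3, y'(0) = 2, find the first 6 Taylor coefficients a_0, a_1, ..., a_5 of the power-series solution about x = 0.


Ansatz: y(x) = sum_{n>=0} a_n x^n, so y'(x) = sum_{n>=1} n a_n x^(n-1) and y''(x) = sum_{n>=2} n(n-1) a_n x^(n-2).
Substitute into P(x) y'' + Q(x) y' + R(x) y = 0 with P(x) = 1 - 2x^2, Q(x) = 2x, R(x) = -2, and match powers of x.
Initial conditions: a_0 = 3, a_1 = 2.
Setting the coefficient of each power of x to zero and solving order by order (substituting the coefficients already found):
  x^0: 2 a_2 - 2 a_0 = 0  ->  2 a_2 = 2 a_0 = 6  ->  a_2 = 3
  x^1: 6 a_3 = 0  ->  a_3 = 0
  x^2: 12 a_4 - 2 a_2 = 0  ->  12 a_4 = 2 a_2 = 6  ->  a_4 = 1/2
  x^3: 20 a_5 - 8 a_3 = 0  ->  20 a_5 = 8 a_3 = 0  ->  a_5 = 0
Truncated series: y(x) = 3 + 2 x + 3 x^2 + (1/2) x^4 + O(x^6).

a_0 = 3; a_1 = 2; a_2 = 3; a_3 = 0; a_4 = 1/2; a_5 = 0


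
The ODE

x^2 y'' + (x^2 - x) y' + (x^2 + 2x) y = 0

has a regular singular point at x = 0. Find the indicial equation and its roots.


Divide by x^2 to reach normal form y'' + P_1(x) y' + P_2(x) y = 0 with P_1(x) = 1 - 1/x and P_2(x) = 1 + 2/x.
x = 0 is a singular point because the y'-coefficient 1 - 1/x has a pole at x = 0 and the y-coefficient 1 + 2/x has a pole at x = 0.
It is a regular singular point because x P_1(x) = p(x) = x - 1 and x^2 P_2(x) = q(x) = x^2 + 2x are polynomials, hence analytic at x = 0.
p(0) = -1,  q(0) = 0.
Indicial equation: r(r-1) + p(0) r + q(0) = 0, i.e. r^2 + (p(0) - 1) r + q(0) = 0, i.e. r^2 - 2 r = 0.
Discriminant: (-2)^2 - 4(0) = 4, so r = (2 ± 2)/2.
Solving: r_1 = 2, r_2 = 0.

indicial: r^2 - 2 r = 0; roots r_1 = 2, r_2 = 0


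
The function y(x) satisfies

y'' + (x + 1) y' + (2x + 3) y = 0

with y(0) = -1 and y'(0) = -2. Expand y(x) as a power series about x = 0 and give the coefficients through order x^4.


Ansatz: y(x) = sum_{n>=0} a_n x^n, so y'(x) = sum_{n>=1} n a_n x^(n-1) and y''(x) = sum_{n>=2} n(n-1) a_n x^(n-2).
Substitute into P(x) y'' + Q(x) y' + R(x) y = 0 with P(x) = 1, Q(x) = x + 1, R(x) = 2x + 3, and match powers of x.
Initial conditions: a_0 = -1, a_1 = -2.
Setting the coefficient of each power of x to zero and solving order by order (substituting the coefficients already found):
  x^0: 2 a_2 + a_1 + 3 a_0 = 0  ->  2 a_2 = -a_1 - 3 a_0 = 5  ->  a_2 = 5/2
  x^1: 6 a_3 + 2 a_2 + 4 a_1 + 2 a_0 = 0  ->  6 a_3 = -2 a_2 - 4 a_1 - 2 a_0 = 5  ->  a_3 = 5/6
  x^2: 12 a_4 + 3 a_3 + 5 a_2 + 2 a_1 = 0  ->  12 a_4 = -3 a_3 - 5 a_2 - 2 a_1 = -11  ->  a_4 = -11/12
Truncated series: y(x) = -1 - 2 x + (5/2) x^2 + (5/6) x^3 - (11/12) x^4 + O(x^5).

a_0 = -1; a_1 = -2; a_2 = 5/2; a_3 = 5/6; a_4 = -11/12


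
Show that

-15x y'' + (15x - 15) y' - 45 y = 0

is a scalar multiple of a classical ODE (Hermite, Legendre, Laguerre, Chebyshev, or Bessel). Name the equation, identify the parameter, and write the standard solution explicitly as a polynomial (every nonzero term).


All three coefficients share the factor -15; dividing through by -15 gives  x y'' + (1 - x) y' + 3 y = 0.
This matches the Laguerre equation x y'' + (1 - x) y' + n y = 0 with n = 3; the polynomial solution is L_3(x).
With y = sum_k a_k x^k, matching x^k gives (k+1)k a_{k+1} + (k+1) a_{k+1} - k a_k + n a_k = 0, i.e. (k+1)^2 a_{k+1} = (k - n) a_k = (k - 3) a_k. The right side vanishes at k = 3, so the series terminates at degree 3.
Standard normalization L_n(0) = 1 gives a_0 = 1. Work upward with a_{k+1} = (k - 3) a_k / (k+1)^2:
  a_1 = (0 - 3)(1) / 1^2 = -3/1 = -3
  a_2 = (1 - 3)(-3) / 2^2 = 6/4 = 3/2
  a_3 = (2 - 3)(3/2) / 3^2 = (-3/2)/9 = -1/6
Hence L_3(x) = -x^3/6 + 3 x^2/2 - 3 x + 1.

L_3(x); series = -x^3/6 + 3 x^2/2 - 3 x + 1


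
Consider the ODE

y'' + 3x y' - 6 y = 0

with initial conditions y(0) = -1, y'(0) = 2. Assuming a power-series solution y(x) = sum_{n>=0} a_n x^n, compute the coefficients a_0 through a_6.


Ansatz: y(x) = sum_{n>=0} a_n x^n, so y'(x) = sum_{n>=1} n a_n x^(n-1) and y''(x) = sum_{n>=2} n(n-1) a_n x^(n-2).
Substitute into P(x) y'' + Q(x) y' + R(x) y = 0 with P(x) = 1, Q(x) = 3x, R(x) = -6, and match powers of x.
Initial conditions: a_0 = -1, a_1 = 2.
Setting the coefficient of each power of x to zero and solving order by order (substituting the coefficients already found):
  x^0: 2 a_2 - 6 a_0 = 0  ->  2 a_2 = 6 a_0 = -6  ->  a_2 = -3
  x^1: 6 a_3 - 3 a_1 = 0  ->  6 a_3 = 3 a_1 = 6  ->  a_3 = 1
  x^2: 12 a_4 = 0  ->  a_4 = 0
  x^3: 20 a_5 + 3 a_3 = 0  ->  20 a_5 = -3 a_3 = -3  ->  a_5 = -3/20
  x^4: 30 a_6 + 6 a_4 = 0  ->  30 a_6 = -6 a_4 = 0  ->  a_6 = 0
Truncated series: y(x) = -1 + 2 x - 3 x^2 + x^3 - (3/20) x^5 + O(x^7).

a_0 = -1; a_1 = 2; a_2 = -3; a_3 = 1; a_4 = 0; a_5 = -3/20; a_6 = 0


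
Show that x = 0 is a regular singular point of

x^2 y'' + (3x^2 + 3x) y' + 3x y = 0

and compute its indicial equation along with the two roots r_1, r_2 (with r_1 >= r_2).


Divide by x^2 to reach normal form y'' + P_1(x) y' + P_2(x) y = 0 with P_1(x) = 3 + 3/x and P_2(x) = 3/x.
x = 0 is a singular point because the y'-coefficient 3 + 3/x has a pole at x = 0 and the y-coefficient 3/x has a pole at x = 0.
It is a regular singular point because x P_1(x) = p(x) = 3x + 3 and x^2 P_2(x) = q(x) = 3x are polynomials, hence analytic at x = 0.
p(0) = 3,  q(0) = 0.
Indicial equation: r(r-1) + p(0) r + q(0) = 0, i.e. r^2 + (p(0) - 1) r + q(0) = 0, i.e. r^2 + 2 r = 0.
Discriminant: (2)^2 - 4(0) = 4, so r = (-2 ± 2)/2.
Solving: r_1 = 0, r_2 = -2.

indicial: r^2 + 2 r = 0; roots r_1 = 0, r_2 = -2


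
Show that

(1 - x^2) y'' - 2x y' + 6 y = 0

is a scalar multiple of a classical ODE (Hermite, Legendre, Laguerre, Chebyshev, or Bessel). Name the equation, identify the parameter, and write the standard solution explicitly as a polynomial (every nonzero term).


The equation is already in a standard form:  (1 - x^2) y'' - 2x y' + 6 y = 0.
This matches the Legendre equation (1 - x^2) y'' - 2x y' + n(n+1) y = 0 (note the -2x y' term) with n(n+1) = 6, so n = 2; the polynomial solution is P_2(x).
With y = sum_k a_k x^k, matching x^k gives (k+2)(k+1) a_{k+2} = [k(k+1) - n(n+1)] a_k = (k - 2)(k + 3) a_k. The right side vanishes at k = 2, so the series with the parity of 2 terminates at degree 2.
Standard normalization (P_n(1) = 1): leading coefficient (2n)!/(2^n (n!)^2) = 24/(4*4) = 3/2, so a_2 = 3/2. Work downward with a_k = (k+1)(k+2) a_{k+2} / ((k - 2)(k + 3)):
  a_0 = (1)(2)(3/2) / ((0 - 2)(0 + 3)) = 3/(-6) = -1/2
Hence P_2(x) = 3 x^2/2 - 1/2.

P_2(x); series = 3 x^2/2 - 1/2


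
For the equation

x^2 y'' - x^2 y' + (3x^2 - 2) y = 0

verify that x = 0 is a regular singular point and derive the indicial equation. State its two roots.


Divide by x^2 to reach normal form y'' + P_1(x) y' + P_2(x) y = 0 with P_1(x) = -1 and P_2(x) = 3 - 2/x^2.
x = 0 is a singular point because the y-coefficient 3 - 2/x^2 has a pole at x = 0.
It is a regular singular point because x P_1(x) = p(x) = -x and x^2 P_2(x) = q(x) = 3x^2 - 2 are polynomials, hence analytic at x = 0.
p(0) = 0,  q(0) = -2.
Indicial equation: r(r-1) + p(0) r + q(0) = 0, i.e. r^2 + (p(0) - 1) r + q(0) = 0, i.e. r^2 - 1 r - 2 = 0.
Discriminant: (-1)^2 - 4(-2) = 9, so r = (1 ± 3)/2.
Solving: r_1 = 2, r_2 = -1.

indicial: r^2 - 1 r - 2 = 0; roots r_1 = 2, r_2 = -1


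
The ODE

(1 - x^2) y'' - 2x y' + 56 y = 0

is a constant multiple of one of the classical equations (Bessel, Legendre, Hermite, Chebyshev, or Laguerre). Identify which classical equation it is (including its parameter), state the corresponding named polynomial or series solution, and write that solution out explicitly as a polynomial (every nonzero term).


The equation is already in a standard form:  (1 - x^2) y'' - 2x y' + 56 y = 0.
This matches the Legendre equation (1 - x^2) y'' - 2x y' + n(n+1) y = 0 (note the -2x y' term) with n(n+1) = 56, so n = 7; the polynomial solution is P_7(x).
With y = sum_k a_k x^k, matching x^k gives (k+2)(k+1) a_{k+2} = [k(k+1) - n(n+1)] a_k = (k - 7)(k + 8) a_k. The right side vanishes at k = 7, so the series with the parity of 7 terminates at degree 7.
Standard normalization (P_n(1) = 1): leading coefficient (2n)!/(2^n (n!)^2) = 87178291200/(128*25401600) = 429/16, so a_7 = 429/16. Work downward with a_k = (k+1)(k+2) a_{k+2} / ((k - 7)(k + 8)):
  a_5 = (6)(7)(429/16) / ((5 - 7)(5 + 8)) = (9009/8)/(-26) = -693/16
  a_3 = (4)(5)(-693/16) / ((3 - 7)(3 + 8)) = (-3465/4)/(-44) = 315/16
  a_1 = (2)(3)(315/16) / ((1 - 7)(1 + 8)) = (945/8)/(-54) = -35/16
Hence P_7(x) = 429 x^7/16 - 693 x^5/16 + 315 x^3/16 - 35 x/16.

P_7(x); series = 429 x^7/16 - 693 x^5/16 + 315 x^3/16 - 35 x/16


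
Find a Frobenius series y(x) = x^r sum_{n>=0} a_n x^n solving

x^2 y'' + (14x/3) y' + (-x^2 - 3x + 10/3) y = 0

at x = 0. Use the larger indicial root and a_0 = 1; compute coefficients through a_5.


Write in Frobenius form y'' + (p(x)/x) y' + (q(x)/x^2) y = 0:
  p(x) = 14/3,  q(x) = -x^2 - 3x + 10/3.
Indicial equation: r(r-1) + (14/3) r + (10/3) = 0 -> roots r_1 = -5/3, r_2 = -2.
Take r = r_1 = -5/3. Let y(x) = x^r sum_{n>=0} a_n x^n with a_0 = 1.
Substitute y = x^r sum a_n x^n and match x^{r+n}. The recurrence is
  D(n) a_n - 3 a_{n-1} - 1 a_{n-2} = 0,  where D(n) = (r+n)(r+n-1) + (14/3)(r+n) + (10/3).
  a_n = [3 a_{n-1} + 1 a_{n-2}] / D(n).
Since the indicial polynomial factors as (r - r_1)(r - r_2), D(n) = (r_1 + n - r_1)(r_1 + n - r_2) = n(n + 1/3).
Evaluating step by step (a_0 = 1):
  n = 1: D(1) = 1(1 + 1/3) = 4/3; numerator = 3(1) = 3; a_1 = (3)/(4/3) = 9/4
  n = 2: D(2) = 2(2 + 1/3) = 14/3; numerator = 3(9/4) + 1(1) = 31/4; a_2 = (31/4)/(14/3) = 93/56
  n = 3: D(3) = 3(3 + 1/3) = 10; numerator = 3(93/56) + 1(9/4) = 405/56; a_3 = (405/56)/(10) = 81/112
  n = 4: D(4) = 4(4 + 1/3) = 52/3; numerator = 3(81/112) + 1(93/56) = 429/112; a_4 = (429/112)/(52/3) = 99/448
  n = 5: D(5) = 5(5 + 1/3) = 80/3; numerator = 3(99/448) + 1(81/112) = 621/448; a_5 = (621/448)/(80/3) = 1863/35840

r = -5/3; a_0 = 1; a_1 = 9/4; a_2 = 93/56; a_3 = 81/112; a_4 = 99/448; a_5 = 1863/35840


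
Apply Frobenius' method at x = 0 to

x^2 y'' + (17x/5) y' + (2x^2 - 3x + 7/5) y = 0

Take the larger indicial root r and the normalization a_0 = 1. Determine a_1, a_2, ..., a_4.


Write in Frobenius form y'' + (p(x)/x) y' + (q(x)/x^2) y = 0:
  p(x) = 17/5,  q(x) = 2x^2 - 3x + 7/5.
Indicial equation: r(r-1) + (17/5) r + (7/5) = 0 -> roots r_1 = -1, r_2 = -7/5.
Take r = r_1 = -1. Let y(x) = x^r sum_{n>=0} a_n x^n with a_0 = 1.
Substitute y = x^r sum a_n x^n and match x^{r+n}. The recurrence is
  D(n) a_n - 3 a_{n-1} + 2 a_{n-2} = 0,  where D(n) = (r+n)(r+n-1) + (17/5)(r+n) + (7/5).
  a_n = [3 a_{n-1} - 2 a_{n-2}] / D(n).
Since the indicial polynomial factors as (r - r_1)(r - r_2), D(n) = (r_1 + n - r_1)(r_1 + n - r_2) = n(n + 2/5).
Evaluating step by step (a_0 = 1):
  n = 1: D(1) = 1(1 + 2/5) = 7/5; numerator = 3(1) = 3; a_1 = (3)/(7/5) = 15/7
  n = 2: D(2) = 2(2 + 2/5) = 24/5; numerator = 3(15/7) - 2(1) = 31/7; a_2 = (31/7)/(24/5) = 155/168
  n = 3: D(3) = 3(3 + 2/5) = 51/5; numerator = 3(155/168) - 2(15/7) = -85/56; a_3 = (-85/56)/(51/5) = -25/168
  n = 4: D(4) = 4(4 + 2/5) = 88/5; numerator = 3(-25/168) - 2(155/168) = -55/24; a_4 = (-55/24)/(88/5) = -25/192

r = -1; a_0 = 1; a_1 = 15/7; a_2 = 155/168; a_3 = -25/168; a_4 = -25/192


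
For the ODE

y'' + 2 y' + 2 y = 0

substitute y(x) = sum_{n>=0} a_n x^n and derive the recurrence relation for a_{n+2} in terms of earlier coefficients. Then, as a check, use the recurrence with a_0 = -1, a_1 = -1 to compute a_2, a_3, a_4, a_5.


Substitute y = sum_n a_n x^n.
y''(x) has coefficient (n+2)(n+1) a_{n+2} at x^n;
2 y'(x) has coefficient 2 (n+1) a_{n+1} at x^n;
2 y(x) has coefficient 2 a_n at x^n.
Matching x^n: (n+2)(n+1) a_{n+2} + 2 (n+1) a_{n+1} + 2 a_n = 0.
Thus a_{n+2} = [-2 (n+1) a_{n+1} - 2 a_n] / ((n+1)(n+2)).

Check with a_0 = -1, a_1 = -1 (apply the recurrence for n = 0, 1, 2, 3): a_0 = -1, a_1 = -1, a_2 = 2, a_3 = -1, a_4 = 1/6, a_5 = 1/30.

a_(n+2) = [-2 (n+1) a_(n+1) - 2 a_n] / ((n+1)(n+2)); check: a_0 = -1, a_1 = -1, a_2 = 2, a_3 = -1, a_4 = 1/6, a_5 = 1/30


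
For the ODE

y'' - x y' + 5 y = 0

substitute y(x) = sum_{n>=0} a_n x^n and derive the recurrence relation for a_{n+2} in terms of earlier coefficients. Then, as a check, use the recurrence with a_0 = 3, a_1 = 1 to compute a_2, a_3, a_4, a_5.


Substitute y = sum_n a_n x^n.
y''(x) has coefficient (n+2)(n+1) a_{n+2} at x^n;
-x y'(x) has coefficient -n a_n at x^n (shift);
5 y(x) has coefficient 5 a_n at x^n.
Matching x^n: (n+2)(n+1) a_{n+2} + (-n + 5) a_n = 0.
Thus a_{n+2} = (n - 5) / ((n+1)(n+2)) * a_n.

Check with a_0 = 3, a_1 = 1 (apply the recurrence for n = 0, 1, 2, 3): a_0 = 3, a_1 = 1, a_2 = -15/2, a_3 = -2/3, a_4 = 15/8, a_5 = 1/15.

a_(n+2) = (n - 5) / ((n+1)(n+2)) * a_n; check: a_0 = 3, a_1 = 1, a_2 = -15/2, a_3 = -2/3, a_4 = 15/8, a_5 = 1/15


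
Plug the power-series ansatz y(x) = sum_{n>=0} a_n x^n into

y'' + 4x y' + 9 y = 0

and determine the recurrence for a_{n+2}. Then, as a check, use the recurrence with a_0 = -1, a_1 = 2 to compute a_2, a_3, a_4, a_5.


Substitute y = sum_n a_n x^n.
y''(x) has coefficient (n+2)(n+1) a_{n+2} at x^n;
4 x y'(x) has coefficient 4 n a_n at x^n (shift);
9 y(x) has coefficient 9 a_n at x^n.
Matching x^n: (n+2)(n+1) a_{n+2} + (4n + 9) a_n = 0.
Thus a_{n+2} = (-4n - 9) / ((n+1)(n+2)) * a_n.

Check with a_0 = -1, a_1 = 2 (apply the recurrence for n = 0, 1, 2, 3): a_0 = -1, a_1 = 2, a_2 = 9/2, a_3 = -13/3, a_4 = -51/8, a_5 = 91/20.

a_(n+2) = (-4n - 9) / ((n+1)(n+2)) * a_n; check: a_0 = -1, a_1 = 2, a_2 = 9/2, a_3 = -13/3, a_4 = -51/8, a_5 = 91/20


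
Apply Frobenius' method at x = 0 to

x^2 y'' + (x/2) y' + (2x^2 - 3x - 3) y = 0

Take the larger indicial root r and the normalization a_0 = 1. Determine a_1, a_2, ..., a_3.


Write in Frobenius form y'' + (p(x)/x) y' + (q(x)/x^2) y = 0:
  p(x) = 1/2,  q(x) = 2x^2 - 3x - 3.
Indicial equation: r(r-1) + (1/2) r + (-3) = 0 -> roots r_1 = 2, r_2 = -3/2.
Take r = r_1 = 2. Let y(x) = x^r sum_{n>=0} a_n x^n with a_0 = 1.
Substitute y = x^r sum a_n x^n and match x^{r+n}. The recurrence is
  D(n) a_n - 3 a_{n-1} + 2 a_{n-2} = 0,  where D(n) = (r+n)(r+n-1) + (1/2)(r+n) + (-3).
  a_n = [3 a_{n-1} - 2 a_{n-2}] / D(n).
Since the indicial polynomial factors as (r - r_1)(r - r_2), D(n) = (r_1 + n - r_1)(r_1 + n - r_2) = n(n + 7/2).
Evaluating step by step (a_0 = 1):
  n = 1: D(1) = 1(1 + 7/2) = 9/2; numerator = 3(1) = 3; a_1 = (3)/(9/2) = 2/3
  n = 2: D(2) = 2(2 + 7/2) = 11; numerator = 3(2/3) - 2(1) = 0; a_2 = (0)/(11) = 0
  n = 3: D(3) = 3(3 + 7/2) = 39/2; numerator = 3(0) - 2(2/3) = -4/3; a_3 = (-4/3)/(39/2) = -8/117

r = 2; a_0 = 1; a_1 = 2/3; a_2 = 0; a_3 = -8/117


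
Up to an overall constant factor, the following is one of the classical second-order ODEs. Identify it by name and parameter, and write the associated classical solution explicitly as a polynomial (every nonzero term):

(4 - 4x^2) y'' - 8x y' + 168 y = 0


All three coefficients share the factor 4; dividing through by 4 gives  (1 - x^2) y'' - 2x y' + 42 y = 0.
This matches the Legendre equation (1 - x^2) y'' - 2x y' + n(n+1) y = 0 (note the -2x y' term) with n(n+1) = 42, so n = 6; the polynomial solution is P_6(x).
With y = sum_k a_k x^k, matching x^k gives (k+2)(k+1) a_{k+2} = [k(k+1) - n(n+1)] a_k = (k - 6)(k + 7) a_k. The right side vanishes at k = 6, so the series with the parity of 6 terminates at degree 6.
Standard normalization (P_n(1) = 1): leading coefficient (2n)!/(2^n (n!)^2) = 479001600/(64*518400) = 231/16, so a_6 = 231/16. Work downward with a_k = (k+1)(k+2) a_{k+2} / ((k - 6)(k + 7)):
  a_4 = (5)(6)(231/16) / ((4 - 6)(4 + 7)) = (3465/8)/(-22) = -315/16
  a_2 = (3)(4)(-315/16) / ((2 - 6)(2 + 7)) = (-945/4)/(-36) = 105/16
  a_0 = (1)(2)(105/16) / ((0 - 6)(0 + 7)) = (105/8)/(-42) = -5/16
Hence P_6(x) = 231 x^6/16 - 315 x^4/16 + 105 x^2/16 - 5/16.

P_6(x); series = 231 x^6/16 - 315 x^4/16 + 105 x^2/16 - 5/16


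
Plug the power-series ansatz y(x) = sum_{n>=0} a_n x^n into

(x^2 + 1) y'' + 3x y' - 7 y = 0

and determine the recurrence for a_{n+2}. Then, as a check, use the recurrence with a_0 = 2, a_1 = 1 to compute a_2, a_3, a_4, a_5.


Substitute y = sum_n a_n x^n.
(1 + 1 x^2) y'' contributes (n+2)(n+1) a_{n+2} + n(n-1) a_n at x^n.
3 x y'(x) contributes 3 n a_n at x^n.
-7 y(x) contributes -7 a_n at x^n.
Matching x^n: (n+2)(n+1) a_{n+2} + (n(n-1) + 3 n - 7) a_n = 0.
Thus a_{n+2} = (-n(n-1) - 3 n + 7) / ((n+1)(n+2)) * a_n.

Check with a_0 = 2, a_1 = 1 (apply the recurrence for n = 0, 1, 2, 3): a_0 = 2, a_1 = 1, a_2 = 7, a_3 = 2/3, a_4 = -7/12, a_5 = -4/15.

a_(n+2) = (-n(n-1) - 3 n + 7) / ((n+1)(n+2)) * a_n; check: a_0 = 2, a_1 = 1, a_2 = 7, a_3 = 2/3, a_4 = -7/12, a_5 = -4/15


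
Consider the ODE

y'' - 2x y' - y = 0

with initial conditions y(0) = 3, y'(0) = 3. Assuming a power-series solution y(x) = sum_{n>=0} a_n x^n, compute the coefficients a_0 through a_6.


Ansatz: y(x) = sum_{n>=0} a_n x^n, so y'(x) = sum_{n>=1} n a_n x^(n-1) and y''(x) = sum_{n>=2} n(n-1) a_n x^(n-2).
Substitute into P(x) y'' + Q(x) y' + R(x) y = 0 with P(x) = 1, Q(x) = -2x, R(x) = -1, and match powers of x.
Initial conditions: a_0 = 3, a_1 = 3.
Setting the coefficient of each power of x to zero and solving order by order (substituting the coefficients already found):
  x^0: 2 a_2 - a_0 = 0  ->  2 a_2 = a_0 = 3  ->  a_2 = 3/2
  x^1: 6 a_3 - 3 a_1 = 0  ->  6 a_3 = 3 a_1 = 9  ->  a_3 = 3/2
  x^2: 12 a_4 - 5 a_2 = 0  ->  12 a_4 = 5 a_2 = 15/2  ->  a_4 = 5/8
  x^3: 20 a_5 - 7 a_3 = 0  ->  20 a_5 = 7 a_3 = 21/2  ->  a_5 = 21/40
  x^4: 30 a_6 - 9 a_4 = 0  ->  30 a_6 = 9 a_4 = 45/8  ->  a_6 = 3/16
Truncated series: y(x) = 3 + 3 x + (3/2) x^2 + (3/2) x^3 + (5/8) x^4 + (21/40) x^5 + (3/16) x^6 + O(x^7).

a_0 = 3; a_1 = 3; a_2 = 3/2; a_3 = 3/2; a_4 = 5/8; a_5 = 21/40; a_6 = 3/16


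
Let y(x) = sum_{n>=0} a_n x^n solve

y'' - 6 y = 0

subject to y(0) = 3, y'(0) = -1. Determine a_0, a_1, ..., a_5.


Ansatz: y(x) = sum_{n>=0} a_n x^n, so y'(x) = sum_{n>=1} n a_n x^(n-1) and y''(x) = sum_{n>=2} n(n-1) a_n x^(n-2).
Substitute into P(x) y'' + Q(x) y' + R(x) y = 0 with P(x) = 1, Q(x) = 0, R(x) = -6, and match powers of x.
Initial conditions: a_0 = 3, a_1 = -1.
Setting the coefficient of each power of x to zero and solving order by order (substituting the coefficients already found):
  x^0: 2 a_2 - 6 a_0 = 0  ->  2 a_2 = 6 a_0 = 18  ->  a_2 = 9
  x^1: 6 a_3 - 6 a_1 = 0  ->  6 a_3 = 6 a_1 = -6  ->  a_3 = -1
  x^2: 12 a_4 - 6 a_2 = 0  ->  12 a_4 = 6 a_2 = 54  ->  a_4 = 9/2
  x^3: 20 a_5 - 6 a_3 = 0  ->  20 a_5 = 6 a_3 = -6  ->  a_5 = -3/10
Truncated series: y(x) = 3 - x + 9 x^2 - x^3 + (9/2) x^4 - (3/10) x^5 + O(x^6).

a_0 = 3; a_1 = -1; a_2 = 9; a_3 = -1; a_4 = 9/2; a_5 = -3/10


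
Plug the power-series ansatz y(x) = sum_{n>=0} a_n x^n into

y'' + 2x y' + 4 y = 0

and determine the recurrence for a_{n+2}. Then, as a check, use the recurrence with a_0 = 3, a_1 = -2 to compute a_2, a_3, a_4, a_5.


Substitute y = sum_n a_n x^n.
y''(x) has coefficient (n+2)(n+1) a_{n+2} at x^n;
2 x y'(x) has coefficient 2 n a_n at x^n (shift);
4 y(x) has coefficient 4 a_n at x^n.
Matching x^n: (n+2)(n+1) a_{n+2} + (2n + 4) a_n = 0.
Thus a_{n+2} = (-2n - 4) / ((n+1)(n+2)) * a_n.

Check with a_0 = 3, a_1 = -2 (apply the recurrence for n = 0, 1, 2, 3): a_0 = 3, a_1 = -2, a_2 = -6, a_3 = 2, a_4 = 4, a_5 = -1.

a_(n+2) = (-2n - 4) / ((n+1)(n+2)) * a_n; check: a_0 = 3, a_1 = -2, a_2 = -6, a_3 = 2, a_4 = 4, a_5 = -1


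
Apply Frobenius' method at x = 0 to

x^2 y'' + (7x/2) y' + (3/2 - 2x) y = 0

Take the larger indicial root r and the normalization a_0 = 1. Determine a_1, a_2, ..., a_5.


Write in Frobenius form y'' + (p(x)/x) y' + (q(x)/x^2) y = 0:
  p(x) = 7/2,  q(x) = 3/2 - 2x.
Indicial equation: r(r-1) + (7/2) r + (3/2) = 0 -> roots r_1 = -1, r_2 = -3/2.
Take r = r_1 = -1. Let y(x) = x^r sum_{n>=0} a_n x^n with a_0 = 1.
Substitute y = x^r sum a_n x^n and match x^{r+n}. The recurrence is
  D(n) a_n - 2 a_{n-1} = 0,  where D(n) = (r+n)(r+n-1) + (7/2)(r+n) + (3/2).
  a_n = 2 / D(n) * a_{n-1}.
Since the indicial polynomial factors as (r - r_1)(r - r_2), D(n) = (r_1 + n - r_1)(r_1 + n - r_2) = n(n + 1/2).
Evaluating step by step (a_0 = 1):
  n = 1: D(1) = 1(1 + 1/2) = 3/2; numerator = 2(1) = 2; a_1 = (2)/(3/2) = 4/3
  n = 2: D(2) = 2(2 + 1/2) = 5; numerator = 2(4/3) = 8/3; a_2 = (8/3)/(5) = 8/15
  n = 3: D(3) = 3(3 + 1/2) = 21/2; numerator = 2(8/15) = 16/15; a_3 = (16/15)/(21/2) = 32/315
  n = 4: D(4) = 4(4 + 1/2) = 18; numerator = 2(32/315) = 64/315; a_4 = (64/315)/(18) = 32/2835
  n = 5: D(5) = 5(5 + 1/2) = 55/2; numerator = 2(32/2835) = 64/2835; a_5 = (64/2835)/(55/2) = 128/155925

r = -1; a_0 = 1; a_1 = 4/3; a_2 = 8/15; a_3 = 32/315; a_4 = 32/2835; a_5 = 128/155925


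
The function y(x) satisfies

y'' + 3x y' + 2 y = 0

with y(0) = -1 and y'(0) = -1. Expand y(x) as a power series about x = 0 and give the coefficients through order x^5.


Ansatz: y(x) = sum_{n>=0} a_n x^n, so y'(x) = sum_{n>=1} n a_n x^(n-1) and y''(x) = sum_{n>=2} n(n-1) a_n x^(n-2).
Substitute into P(x) y'' + Q(x) y' + R(x) y = 0 with P(x) = 1, Q(x) = 3x, R(x) = 2, and match powers of x.
Initial conditions: a_0 = -1, a_1 = -1.
Setting the coefficient of each power of x to zero and solving order by order (substituting the coefficients already found):
  x^0: 2 a_2 + 2 a_0 = 0  ->  2 a_2 = -2 a_0 = 2  ->  a_2 = 1
  x^1: 6 a_3 + 5 a_1 = 0  ->  6 a_3 = -5 a_1 = 5  ->  a_3 = 5/6
  x^2: 12 a_4 + 8 a_2 = 0  ->  12 a_4 = -8 a_2 = -8  ->  a_4 = -2/3
  x^3: 20 a_5 + 11 a_3 = 0  ->  20 a_5 = -11 a_3 = -55/6  ->  a_5 = -11/24
Truncated series: y(x) = -1 - x + x^2 + (5/6) x^3 - (2/3) x^4 - (11/24) x^5 + O(x^6).

a_0 = -1; a_1 = -1; a_2 = 1; a_3 = 5/6; a_4 = -2/3; a_5 = -11/24


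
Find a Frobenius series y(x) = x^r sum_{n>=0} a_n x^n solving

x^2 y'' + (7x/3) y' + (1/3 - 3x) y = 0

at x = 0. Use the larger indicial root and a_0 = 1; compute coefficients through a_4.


Write in Frobenius form y'' + (p(x)/x) y' + (q(x)/x^2) y = 0:
  p(x) = 7/3,  q(x) = 1/3 - 3x.
Indicial equation: r(r-1) + (7/3) r + (1/3) = 0 -> roots r_1 = -1/3, r_2 = -1.
Take r = r_1 = -1/3. Let y(x) = x^r sum_{n>=0} a_n x^n with a_0 = 1.
Substitute y = x^r sum a_n x^n and match x^{r+n}. The recurrence is
  D(n) a_n - 3 a_{n-1} = 0,  where D(n) = (r+n)(r+n-1) + (7/3)(r+n) + (1/3).
  a_n = 3 / D(n) * a_{n-1}.
Since the indicial polynomial factors as (r - r_1)(r - r_2), D(n) = (r_1 + n - r_1)(r_1 + n - r_2) = n(n + 2/3).
Evaluating step by step (a_0 = 1):
  n = 1: D(1) = 1(1 + 2/3) = 5/3; numerator = 3(1) = 3; a_1 = (3)/(5/3) = 9/5
  n = 2: D(2) = 2(2 + 2/3) = 16/3; numerator = 3(9/5) = 27/5; a_2 = (27/5)/(16/3) = 81/80
  n = 3: D(3) = 3(3 + 2/3) = 11; numerator = 3(81/80) = 243/80; a_3 = (243/80)/(11) = 243/880
  n = 4: D(4) = 4(4 + 2/3) = 56/3; numerator = 3(243/880) = 729/880; a_4 = (729/880)/(56/3) = 2187/49280

r = -1/3; a_0 = 1; a_1 = 9/5; a_2 = 81/80; a_3 = 243/880; a_4 = 2187/49280


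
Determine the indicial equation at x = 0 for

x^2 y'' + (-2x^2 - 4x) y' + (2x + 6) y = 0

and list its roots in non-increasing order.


Divide by x^2 to reach normal form y'' + P_1(x) y' + P_2(x) y = 0 with P_1(x) = -2 - 4/x and P_2(x) = 2/x + 6/x^2.
x = 0 is a singular point because the y'-coefficient -2 - 4/x has a pole at x = 0 and the y-coefficient 2/x + 6/x^2 has a pole at x = 0.
It is a regular singular point because x P_1(x) = p(x) = -2x - 4 and x^2 P_2(x) = q(x) = 2x + 6 are polynomials, hence analytic at x = 0.
p(0) = -4,  q(0) = 6.
Indicial equation: r(r-1) + p(0) r + q(0) = 0, i.e. r^2 + (p(0) - 1) r + q(0) = 0, i.e. r^2 - 5 r + 6 = 0.
Discriminant: (-5)^2 - 4(6) = 1, so r = (5 ± 1)/2.
Solving: r_1 = 3, r_2 = 2.

indicial: r^2 - 5 r + 6 = 0; roots r_1 = 3, r_2 = 2


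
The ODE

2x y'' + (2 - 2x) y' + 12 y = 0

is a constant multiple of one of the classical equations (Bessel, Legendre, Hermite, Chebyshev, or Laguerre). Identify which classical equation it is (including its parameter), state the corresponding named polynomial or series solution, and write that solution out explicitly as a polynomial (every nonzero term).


All three coefficients share the factor 2; dividing through by 2 gives  x y'' + (1 - x) y' + 6 y = 0.
This matches the Laguerre equation x y'' + (1 - x) y' + n y = 0 with n = 6; the polynomial solution is L_6(x).
With y = sum_k a_k x^k, matching x^k gives (k+1)k a_{k+1} + (k+1) a_{k+1} - k a_k + n a_k = 0, i.e. (k+1)^2 a_{k+1} = (k - n) a_k = (k - 6) a_k. The right side vanishes at k = 6, so the series terminates at degree 6.
Standard normalization L_n(0) = 1 gives a_0 = 1. Work upward with a_{k+1} = (k - 6) a_k / (k+1)^2:
  a_1 = (0 - 6)(1) / 1^2 = -6/1 = -6
  a_2 = (1 - 6)(-6) / 2^2 = 30/4 = 15/2
  a_3 = (2 - 6)(15/2) / 3^2 = -30/9 = -10/3
  a_4 = (3 - 6)(-10/3) / 4^2 = 10/16 = 5/8
  a_5 = (4 - 6)(5/8) / 5^2 = (-5/4)/25 = -1/20
  a_6 = (5 - 6)(-1/20) / 6^2 = (1/20)/36 = 1/720
Hence L_6(x) = x^6/720 - x^5/20 + 5 x^4/8 - 10 x^3/3 + 15 x^2/2 - 6 x + 1.

L_6(x); series = x^6/720 - x^5/20 + 5 x^4/8 - 10 x^3/3 + 15 x^2/2 - 6 x + 1


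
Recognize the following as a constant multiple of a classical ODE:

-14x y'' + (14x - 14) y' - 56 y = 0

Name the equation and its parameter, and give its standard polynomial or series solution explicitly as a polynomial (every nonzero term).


All three coefficients share the factor -14; dividing through by -14 gives  x y'' + (1 - x) y' + 4 y = 0.
This matches the Laguerre equation x y'' + (1 - x) y' + n y = 0 with n = 4; the polynomial solution is L_4(x).
With y = sum_k a_k x^k, matching x^k gives (k+1)k a_{k+1} + (k+1) a_{k+1} - k a_k + n a_k = 0, i.e. (k+1)^2 a_{k+1} = (k - n) a_k = (k - 4) a_k. The right side vanishes at k = 4, so the series terminates at degree 4.
Standard normalization L_n(0) = 1 gives a_0 = 1. Work upward with a_{k+1} = (k - 4) a_k / (k+1)^2:
  a_1 = (0 - 4)(1) / 1^2 = -4/1 = -4
  a_2 = (1 - 4)(-4) / 2^2 = 12/4 = 3
  a_3 = (2 - 4)(3) / 3^2 = -6/9 = -2/3
  a_4 = (3 - 4)(-2/3) / 4^2 = (2/3)/16 = 1/24
Hence L_4(x) = x^4/24 - 2 x^3/3 + 3 x^2 - 4 x + 1.

L_4(x); series = x^4/24 - 2 x^3/3 + 3 x^2 - 4 x + 1


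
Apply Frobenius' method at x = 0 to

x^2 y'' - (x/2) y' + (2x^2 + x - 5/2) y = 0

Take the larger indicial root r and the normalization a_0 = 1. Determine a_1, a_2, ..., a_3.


Write in Frobenius form y'' + (p(x)/x) y' + (q(x)/x^2) y = 0:
  p(x) = -1/2,  q(x) = 2x^2 + x - 5/2.
Indicial equation: r(r-1) + (-1/2) r + (-5/2) = 0 -> roots r_1 = 5/2, r_2 = -1.
Take r = r_1 = 5/2. Let y(x) = x^r sum_{n>=0} a_n x^n with a_0 = 1.
Substitute y = x^r sum a_n x^n and match x^{r+n}. The recurrence is
  D(n) a_n + 1 a_{n-1} + 2 a_{n-2} = 0,  where D(n) = (r+n)(r+n-1) + (-1/2)(r+n) + (-5/2).
  a_n = [-1 a_{n-1} - 2 a_{n-2}] / D(n).
Since the indicial polynomial factors as (r - r_1)(r - r_2), D(n) = (r_1 + n - r_1)(r_1 + n - r_2) = n(n + 7/2).
Evaluating step by step (a_0 = 1):
  n = 1: D(1) = 1(1 + 7/2) = 9/2; numerator = -1(1) = -1; a_1 = (-1)/(9/2) = -2/9
  n = 2: D(2) = 2(2 + 7/2) = 11; numerator = -1(-2/9) - 2(1) = -16/9; a_2 = (-16/9)/(11) = -16/99
  n = 3: D(3) = 3(3 + 7/2) = 39/2; numerator = -1(-16/99) - 2(-2/9) = 20/33; a_3 = (20/33)/(39/2) = 40/1287

r = 5/2; a_0 = 1; a_1 = -2/9; a_2 = -16/99; a_3 = 40/1287


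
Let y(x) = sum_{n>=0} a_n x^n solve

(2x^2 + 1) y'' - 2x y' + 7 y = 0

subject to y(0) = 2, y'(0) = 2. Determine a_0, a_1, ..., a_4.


Ansatz: y(x) = sum_{n>=0} a_n x^n, so y'(x) = sum_{n>=1} n a_n x^(n-1) and y''(x) = sum_{n>=2} n(n-1) a_n x^(n-2).
Substitute into P(x) y'' + Q(x) y' + R(x) y = 0 with P(x) = 2x^2 + 1, Q(x) = -2x, R(x) = 7, and match powers of x.
Initial conditions: a_0 = 2, a_1 = 2.
Setting the coefficient of each power of x to zero and solving order by order (substituting the coefficients already found):
  x^0: 2 a_2 + 7 a_0 = 0  ->  2 a_2 = -7 a_0 = -14  ->  a_2 = -7
  x^1: 6 a_3 + 5 a_1 = 0  ->  6 a_3 = -5 a_1 = -10  ->  a_3 = -5/3
  x^2: 12 a_4 + 7 a_2 = 0  ->  12 a_4 = -7 a_2 = 49  ->  a_4 = 49/12
Truncated series: y(x) = 2 + 2 x - 7 x^2 - (5/3) x^3 + (49/12) x^4 + O(x^5).

a_0 = 2; a_1 = 2; a_2 = -7; a_3 = -5/3; a_4 = 49/12


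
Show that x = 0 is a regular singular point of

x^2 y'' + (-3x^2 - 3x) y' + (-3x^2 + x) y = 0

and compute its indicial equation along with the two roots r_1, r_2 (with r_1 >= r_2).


Divide by x^2 to reach normal form y'' + P_1(x) y' + P_2(x) y = 0 with P_1(x) = -3 - 3/x and P_2(x) = -3 + 1/x.
x = 0 is a singular point because the y'-coefficient -3 - 3/x has a pole at x = 0 and the y-coefficient -3 + 1/x has a pole at x = 0.
It is a regular singular point because x P_1(x) = p(x) = -3x - 3 and x^2 P_2(x) = q(x) = -3x^2 + x are polynomials, hence analytic at x = 0.
p(0) = -3,  q(0) = 0.
Indicial equation: r(r-1) + p(0) r + q(0) = 0, i.e. r^2 + (p(0) - 1) r + q(0) = 0, i.e. r^2 - 4 r = 0.
Discriminant: (-4)^2 - 4(0) = 16, so r = (4 ± 4)/2.
Solving: r_1 = 4, r_2 = 0.

indicial: r^2 - 4 r = 0; roots r_1 = 4, r_2 = 0
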